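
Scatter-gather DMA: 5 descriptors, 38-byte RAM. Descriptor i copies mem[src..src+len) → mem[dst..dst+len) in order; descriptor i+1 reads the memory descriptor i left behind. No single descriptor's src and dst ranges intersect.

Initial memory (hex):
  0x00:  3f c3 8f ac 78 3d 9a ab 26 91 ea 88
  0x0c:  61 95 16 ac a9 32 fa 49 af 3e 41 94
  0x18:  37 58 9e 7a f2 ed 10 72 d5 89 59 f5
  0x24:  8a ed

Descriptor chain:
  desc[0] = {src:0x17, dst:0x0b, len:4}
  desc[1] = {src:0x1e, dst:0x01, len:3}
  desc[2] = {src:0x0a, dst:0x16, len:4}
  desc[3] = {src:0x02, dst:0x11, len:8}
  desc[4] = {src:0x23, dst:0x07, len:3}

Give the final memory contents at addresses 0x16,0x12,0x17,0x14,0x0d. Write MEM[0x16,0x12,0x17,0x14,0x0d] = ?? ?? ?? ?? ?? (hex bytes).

MEM[0x16,0x12,0x17,0x14,0x0d] = ab d5 26 3d 58

[0] 0x17->0x0b len=4 : 94 37 58 9e
[1] 0x1e->0x01 len=3 : 10 72 d5
[2] 0x0a->0x16 len=4 : ea 94 37 58
[3] 0x02->0x11 len=8 : 72 d5 78 3d 9a ab 26 91
[4] 0x23->0x07 len=3 : f5 8a ed
query mem[0x16]=0xab, mem[0x12]=0xd5, mem[0x17]=0x26, mem[0x14]=0x3d, mem[0x0d]=0x58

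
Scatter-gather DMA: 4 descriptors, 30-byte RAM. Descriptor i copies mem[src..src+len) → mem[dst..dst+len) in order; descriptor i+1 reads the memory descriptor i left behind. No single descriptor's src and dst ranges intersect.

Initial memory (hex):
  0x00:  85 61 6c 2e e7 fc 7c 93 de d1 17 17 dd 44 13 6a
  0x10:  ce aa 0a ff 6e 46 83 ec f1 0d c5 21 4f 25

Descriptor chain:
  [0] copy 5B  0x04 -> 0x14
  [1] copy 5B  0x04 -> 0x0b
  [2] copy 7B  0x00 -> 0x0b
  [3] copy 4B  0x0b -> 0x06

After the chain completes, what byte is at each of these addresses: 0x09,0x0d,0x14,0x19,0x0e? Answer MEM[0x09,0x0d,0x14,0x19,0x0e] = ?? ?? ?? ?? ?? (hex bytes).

  after D0: wrote 5B at 0x14 = e7fc7c93de
  after D1: wrote 5B at 0x0b = e7fc7c93de
  after D2: wrote 7B at 0x0b = 85616c2ee7fc7c
  after D3: wrote 4B at 0x06 = 85616c2e
query mem[0x09]=0x2e, mem[0x0d]=0x6c, mem[0x14]=0xe7, mem[0x19]=0x0d, mem[0x0e]=0x2e

MEM[0x09,0x0d,0x14,0x19,0x0e] = 2e 6c e7 0d 2e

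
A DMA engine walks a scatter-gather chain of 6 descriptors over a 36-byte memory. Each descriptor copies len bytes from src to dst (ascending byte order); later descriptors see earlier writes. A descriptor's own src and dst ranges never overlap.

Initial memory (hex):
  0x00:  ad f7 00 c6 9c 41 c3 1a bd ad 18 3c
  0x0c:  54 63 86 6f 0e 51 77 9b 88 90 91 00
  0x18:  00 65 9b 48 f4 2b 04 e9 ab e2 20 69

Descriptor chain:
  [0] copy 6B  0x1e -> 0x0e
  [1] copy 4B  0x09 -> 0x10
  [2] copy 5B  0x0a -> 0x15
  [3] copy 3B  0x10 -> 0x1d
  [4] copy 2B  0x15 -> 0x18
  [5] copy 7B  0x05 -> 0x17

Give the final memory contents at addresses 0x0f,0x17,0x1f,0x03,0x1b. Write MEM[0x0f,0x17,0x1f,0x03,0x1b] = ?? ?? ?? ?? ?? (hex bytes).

[0] 0x1e->0x0e len=6 : 04 e9 ab e2 20 69
[1] 0x09->0x10 len=4 : ad 18 3c 54
[2] 0x0a->0x15 len=5 : 18 3c 54 63 04
[3] 0x10->0x1d len=3 : ad 18 3c
[4] 0x15->0x18 len=2 : 18 3c
[5] 0x05->0x17 len=7 : 41 c3 1a bd ad 18 3c
query mem[0x0f]=0xe9, mem[0x17]=0x41, mem[0x1f]=0x3c, mem[0x03]=0xc6, mem[0x1b]=0xad

MEM[0x0f,0x17,0x1f,0x03,0x1b] = e9 41 3c c6 ad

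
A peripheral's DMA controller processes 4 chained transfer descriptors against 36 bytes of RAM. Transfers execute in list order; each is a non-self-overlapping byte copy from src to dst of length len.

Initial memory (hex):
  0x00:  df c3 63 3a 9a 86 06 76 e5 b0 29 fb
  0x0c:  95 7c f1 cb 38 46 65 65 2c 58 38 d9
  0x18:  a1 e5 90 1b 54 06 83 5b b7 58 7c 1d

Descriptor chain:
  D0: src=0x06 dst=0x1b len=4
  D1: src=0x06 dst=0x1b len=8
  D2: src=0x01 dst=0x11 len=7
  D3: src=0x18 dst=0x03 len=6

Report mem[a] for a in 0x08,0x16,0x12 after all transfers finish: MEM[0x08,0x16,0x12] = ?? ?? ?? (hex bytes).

D0: mem[0x1b..0x1e] <- [06 76 e5 b0]
D1: mem[0x1b..0x22] <- [06 76 e5 b0 29 fb 95 7c]
D2: mem[0x11..0x17] <- [c3 63 3a 9a 86 06 76]
D3: mem[0x03..0x08] <- [a1 e5 90 06 76 e5]
query mem[0x08]=0xe5, mem[0x16]=0x06, mem[0x12]=0x63

MEM[0x08,0x16,0x12] = e5 06 63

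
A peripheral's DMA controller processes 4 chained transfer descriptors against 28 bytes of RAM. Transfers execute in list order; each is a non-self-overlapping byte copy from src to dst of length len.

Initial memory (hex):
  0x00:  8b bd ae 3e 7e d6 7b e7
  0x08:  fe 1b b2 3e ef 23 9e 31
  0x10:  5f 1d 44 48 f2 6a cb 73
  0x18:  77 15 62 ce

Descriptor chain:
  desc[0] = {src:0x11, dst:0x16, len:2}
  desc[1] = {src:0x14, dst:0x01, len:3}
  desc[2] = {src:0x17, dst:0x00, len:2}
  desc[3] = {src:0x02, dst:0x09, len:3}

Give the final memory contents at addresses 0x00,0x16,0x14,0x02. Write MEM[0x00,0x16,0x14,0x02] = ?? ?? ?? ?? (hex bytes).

D0: mem[0x16..0x17] <- [1d 44]
D1: mem[0x01..0x03] <- [f2 6a 1d]
D2: mem[0x00..0x01] <- [44 77]
D3: mem[0x09..0x0b] <- [6a 1d 7e]
query mem[0x00]=0x44, mem[0x16]=0x1d, mem[0x14]=0xf2, mem[0x02]=0x6a

MEM[0x00,0x16,0x14,0x02] = 44 1d f2 6a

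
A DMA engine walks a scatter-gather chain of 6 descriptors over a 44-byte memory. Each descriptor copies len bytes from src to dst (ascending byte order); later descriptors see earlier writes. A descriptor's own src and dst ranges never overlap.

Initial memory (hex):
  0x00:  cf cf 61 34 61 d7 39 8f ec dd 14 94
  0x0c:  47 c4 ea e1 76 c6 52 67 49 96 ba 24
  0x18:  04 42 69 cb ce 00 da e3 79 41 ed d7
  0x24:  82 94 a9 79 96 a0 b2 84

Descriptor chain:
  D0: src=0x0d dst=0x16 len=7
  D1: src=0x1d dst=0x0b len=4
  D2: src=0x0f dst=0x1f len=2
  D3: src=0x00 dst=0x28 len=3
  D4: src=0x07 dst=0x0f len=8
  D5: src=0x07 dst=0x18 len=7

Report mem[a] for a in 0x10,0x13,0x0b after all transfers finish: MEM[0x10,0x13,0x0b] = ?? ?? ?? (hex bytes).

  after D0: wrote 7B at 0x16 = c4eae176c65267
  after D1: wrote 4B at 0x0b = 00dae379
  after D2: wrote 2B at 0x1f = e176
  after D3: wrote 3B at 0x28 = cfcf61
  after D4: wrote 8B at 0x0f = 8fecdd1400dae379
  after D5: wrote 7B at 0x18 = 8fecdd1400dae3
query mem[0x10]=0xec, mem[0x13]=0x00, mem[0x0b]=0x00

MEM[0x10,0x13,0x0b] = ec 00 00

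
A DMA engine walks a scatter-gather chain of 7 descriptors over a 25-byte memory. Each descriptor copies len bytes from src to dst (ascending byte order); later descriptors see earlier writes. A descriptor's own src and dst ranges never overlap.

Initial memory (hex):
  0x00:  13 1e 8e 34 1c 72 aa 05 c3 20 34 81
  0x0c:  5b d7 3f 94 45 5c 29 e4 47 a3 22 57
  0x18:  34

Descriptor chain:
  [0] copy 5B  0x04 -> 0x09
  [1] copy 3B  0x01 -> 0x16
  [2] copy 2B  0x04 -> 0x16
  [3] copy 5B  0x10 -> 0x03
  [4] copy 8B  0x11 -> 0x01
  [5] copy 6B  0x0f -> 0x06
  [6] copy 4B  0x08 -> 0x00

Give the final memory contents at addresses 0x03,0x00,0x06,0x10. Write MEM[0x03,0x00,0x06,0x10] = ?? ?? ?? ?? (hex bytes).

MEM[0x03,0x00,0x06,0x10] = 47 5c 94 45

D0: mem[0x09..0x0d] <- [1c 72 aa 05 c3]
D1: mem[0x16..0x18] <- [1e 8e 34]
D2: mem[0x16..0x17] <- [1c 72]
D3: mem[0x03..0x07] <- [45 5c 29 e4 47]
D4: mem[0x01..0x08] <- [5c 29 e4 47 a3 1c 72 34]
D5: mem[0x06..0x0b] <- [94 45 5c 29 e4 47]
D6: mem[0x00..0x03] <- [5c 29 e4 47]
query mem[0x03]=0x47, mem[0x00]=0x5c, mem[0x06]=0x94, mem[0x10]=0x45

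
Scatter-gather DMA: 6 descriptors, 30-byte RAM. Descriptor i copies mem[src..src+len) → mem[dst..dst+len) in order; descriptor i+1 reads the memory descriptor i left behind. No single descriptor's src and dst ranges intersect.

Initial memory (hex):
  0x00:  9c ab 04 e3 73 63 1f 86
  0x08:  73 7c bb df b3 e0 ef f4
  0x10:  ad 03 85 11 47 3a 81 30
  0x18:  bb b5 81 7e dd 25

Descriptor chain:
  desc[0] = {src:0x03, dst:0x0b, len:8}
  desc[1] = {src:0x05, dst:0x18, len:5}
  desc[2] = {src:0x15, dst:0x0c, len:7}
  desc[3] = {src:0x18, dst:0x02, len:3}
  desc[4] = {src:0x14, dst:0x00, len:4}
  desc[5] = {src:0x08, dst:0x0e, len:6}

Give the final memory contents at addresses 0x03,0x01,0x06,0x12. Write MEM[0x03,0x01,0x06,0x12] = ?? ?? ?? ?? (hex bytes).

D0: mem[0x0b..0x12] <- [e3 73 63 1f 86 73 7c bb]
D1: mem[0x18..0x1c] <- [63 1f 86 73 7c]
D2: mem[0x0c..0x12] <- [3a 81 30 63 1f 86 73]
D3: mem[0x02..0x04] <- [63 1f 86]
D4: mem[0x00..0x03] <- [47 3a 81 30]
D5: mem[0x0e..0x13] <- [73 7c bb e3 3a 81]
query mem[0x03]=0x30, mem[0x01]=0x3a, mem[0x06]=0x1f, mem[0x12]=0x3a

MEM[0x03,0x01,0x06,0x12] = 30 3a 1f 3a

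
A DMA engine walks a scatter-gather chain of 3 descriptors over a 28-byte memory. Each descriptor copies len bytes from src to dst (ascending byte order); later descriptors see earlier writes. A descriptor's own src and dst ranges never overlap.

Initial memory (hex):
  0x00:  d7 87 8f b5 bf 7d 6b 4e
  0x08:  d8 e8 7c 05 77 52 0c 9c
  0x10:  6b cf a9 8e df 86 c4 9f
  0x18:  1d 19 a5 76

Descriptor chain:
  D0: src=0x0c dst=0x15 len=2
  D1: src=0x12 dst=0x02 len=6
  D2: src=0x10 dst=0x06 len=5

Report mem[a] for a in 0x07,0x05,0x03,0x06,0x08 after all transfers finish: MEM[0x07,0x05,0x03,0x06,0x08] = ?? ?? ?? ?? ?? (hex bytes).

MEM[0x07,0x05,0x03,0x06,0x08] = cf 77 8e 6b a9

[0] 0x0c->0x15 len=2 : 77 52
[1] 0x12->0x02 len=6 : a9 8e df 77 52 9f
[2] 0x10->0x06 len=5 : 6b cf a9 8e df
query mem[0x07]=0xcf, mem[0x05]=0x77, mem[0x03]=0x8e, mem[0x06]=0x6b, mem[0x08]=0xa9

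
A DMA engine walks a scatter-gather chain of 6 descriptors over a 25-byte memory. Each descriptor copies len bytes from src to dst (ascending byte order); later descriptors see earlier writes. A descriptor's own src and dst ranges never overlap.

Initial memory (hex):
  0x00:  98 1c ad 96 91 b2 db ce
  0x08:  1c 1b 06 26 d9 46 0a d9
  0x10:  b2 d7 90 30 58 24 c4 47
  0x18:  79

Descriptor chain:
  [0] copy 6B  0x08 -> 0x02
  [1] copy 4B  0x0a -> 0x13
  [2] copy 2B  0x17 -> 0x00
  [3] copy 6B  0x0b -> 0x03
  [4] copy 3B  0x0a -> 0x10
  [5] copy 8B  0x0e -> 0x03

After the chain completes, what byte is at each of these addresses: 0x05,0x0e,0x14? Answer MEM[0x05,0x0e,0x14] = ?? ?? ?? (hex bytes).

MEM[0x05,0x0e,0x14] = 06 0a 26

#0 dst[0x02+6] := {0x1c,0x1b,0x06,0x26,0xd9,0x46}
#1 dst[0x13+4] := {0x06,0x26,0xd9,0x46}
#2 dst[0x00+2] := {0x47,0x79}
#3 dst[0x03+6] := {0x26,0xd9,0x46,0x0a,0xd9,0xb2}
#4 dst[0x10+3] := {0x06,0x26,0xd9}
#5 dst[0x03+8] := {0x0a,0xd9,0x06,0x26,0xd9,0x06,0x26,0xd9}
query mem[0x05]=0x06, mem[0x0e]=0x0a, mem[0x14]=0x26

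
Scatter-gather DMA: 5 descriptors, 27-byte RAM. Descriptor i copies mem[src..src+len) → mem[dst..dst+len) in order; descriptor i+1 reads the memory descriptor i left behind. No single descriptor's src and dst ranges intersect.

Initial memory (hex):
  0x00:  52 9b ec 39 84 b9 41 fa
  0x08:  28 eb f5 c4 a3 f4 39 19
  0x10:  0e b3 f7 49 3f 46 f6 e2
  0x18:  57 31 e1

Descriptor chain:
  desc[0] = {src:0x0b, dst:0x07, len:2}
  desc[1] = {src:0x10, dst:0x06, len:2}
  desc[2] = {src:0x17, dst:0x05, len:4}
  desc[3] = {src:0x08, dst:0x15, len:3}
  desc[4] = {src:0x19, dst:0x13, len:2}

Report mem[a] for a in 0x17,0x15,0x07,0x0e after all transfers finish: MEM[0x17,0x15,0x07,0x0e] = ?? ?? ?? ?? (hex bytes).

[0] 0x0b->0x07 len=2 : c4 a3
[1] 0x10->0x06 len=2 : 0e b3
[2] 0x17->0x05 len=4 : e2 57 31 e1
[3] 0x08->0x15 len=3 : e1 eb f5
[4] 0x19->0x13 len=2 : 31 e1
query mem[0x17]=0xf5, mem[0x15]=0xe1, mem[0x07]=0x31, mem[0x0e]=0x39

MEM[0x17,0x15,0x07,0x0e] = f5 e1 31 39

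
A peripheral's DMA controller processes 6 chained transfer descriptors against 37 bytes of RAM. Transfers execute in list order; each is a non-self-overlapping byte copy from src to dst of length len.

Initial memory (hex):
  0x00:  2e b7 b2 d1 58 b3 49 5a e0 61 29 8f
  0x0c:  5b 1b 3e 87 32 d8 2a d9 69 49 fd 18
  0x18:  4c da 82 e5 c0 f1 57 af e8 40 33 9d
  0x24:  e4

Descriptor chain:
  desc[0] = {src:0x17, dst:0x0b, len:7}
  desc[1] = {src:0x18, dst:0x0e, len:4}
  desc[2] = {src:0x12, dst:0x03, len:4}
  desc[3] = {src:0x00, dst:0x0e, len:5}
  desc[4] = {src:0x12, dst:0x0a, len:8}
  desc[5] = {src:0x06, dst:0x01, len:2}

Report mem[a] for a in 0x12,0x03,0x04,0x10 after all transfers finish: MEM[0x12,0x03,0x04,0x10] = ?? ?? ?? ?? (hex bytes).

MEM[0x12,0x03,0x04,0x10] = d9 2a d9 4c

  after D0: wrote 7B at 0x0b = 184cda82e5c0f1
  after D1: wrote 4B at 0x0e = 4cda82e5
  after D2: wrote 4B at 0x03 = 2ad96949
  after D3: wrote 5B at 0x0e = 2eb7b22ad9
  after D4: wrote 8B at 0x0a = d9d96949fd184cda
  after D5: wrote 2B at 0x01 = 495a
query mem[0x12]=0xd9, mem[0x03]=0x2a, mem[0x04]=0xd9, mem[0x10]=0x4c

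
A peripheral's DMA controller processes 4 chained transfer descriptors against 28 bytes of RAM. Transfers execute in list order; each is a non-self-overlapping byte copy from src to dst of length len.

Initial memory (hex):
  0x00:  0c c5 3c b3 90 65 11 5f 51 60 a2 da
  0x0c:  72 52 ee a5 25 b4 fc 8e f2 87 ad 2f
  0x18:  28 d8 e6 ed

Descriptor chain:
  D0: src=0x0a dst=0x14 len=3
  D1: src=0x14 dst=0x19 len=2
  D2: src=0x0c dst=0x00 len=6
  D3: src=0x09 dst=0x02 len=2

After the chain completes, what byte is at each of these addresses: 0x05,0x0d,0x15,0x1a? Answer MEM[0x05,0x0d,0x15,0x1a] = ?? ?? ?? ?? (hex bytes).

MEM[0x05,0x0d,0x15,0x1a] = b4 52 da da

  after D0: wrote 3B at 0x14 = a2da72
  after D1: wrote 2B at 0x19 = a2da
  after D2: wrote 6B at 0x00 = 7252eea525b4
  after D3: wrote 2B at 0x02 = 60a2
query mem[0x05]=0xb4, mem[0x0d]=0x52, mem[0x15]=0xda, mem[0x1a]=0xda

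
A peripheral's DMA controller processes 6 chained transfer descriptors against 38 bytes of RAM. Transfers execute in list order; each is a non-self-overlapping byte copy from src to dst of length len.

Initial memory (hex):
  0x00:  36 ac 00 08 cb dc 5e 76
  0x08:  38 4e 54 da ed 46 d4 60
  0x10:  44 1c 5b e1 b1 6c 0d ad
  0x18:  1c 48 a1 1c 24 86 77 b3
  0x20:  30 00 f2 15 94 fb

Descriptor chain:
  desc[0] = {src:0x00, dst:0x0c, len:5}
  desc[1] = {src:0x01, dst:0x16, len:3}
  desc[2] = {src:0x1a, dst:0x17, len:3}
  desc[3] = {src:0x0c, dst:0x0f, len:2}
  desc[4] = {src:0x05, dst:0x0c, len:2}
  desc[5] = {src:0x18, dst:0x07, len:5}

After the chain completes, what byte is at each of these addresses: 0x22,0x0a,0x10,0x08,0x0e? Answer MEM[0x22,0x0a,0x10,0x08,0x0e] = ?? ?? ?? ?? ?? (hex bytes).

  after D0: wrote 5B at 0x0c = 36ac0008cb
  after D1: wrote 3B at 0x16 = ac0008
  after D2: wrote 3B at 0x17 = a11c24
  after D3: wrote 2B at 0x0f = 36ac
  after D4: wrote 2B at 0x0c = dc5e
  after D5: wrote 5B at 0x07 = 1c24a11c24
query mem[0x22]=0xf2, mem[0x0a]=0x1c, mem[0x10]=0xac, mem[0x08]=0x24, mem[0x0e]=0x00

MEM[0x22,0x0a,0x10,0x08,0x0e] = f2 1c ac 24 00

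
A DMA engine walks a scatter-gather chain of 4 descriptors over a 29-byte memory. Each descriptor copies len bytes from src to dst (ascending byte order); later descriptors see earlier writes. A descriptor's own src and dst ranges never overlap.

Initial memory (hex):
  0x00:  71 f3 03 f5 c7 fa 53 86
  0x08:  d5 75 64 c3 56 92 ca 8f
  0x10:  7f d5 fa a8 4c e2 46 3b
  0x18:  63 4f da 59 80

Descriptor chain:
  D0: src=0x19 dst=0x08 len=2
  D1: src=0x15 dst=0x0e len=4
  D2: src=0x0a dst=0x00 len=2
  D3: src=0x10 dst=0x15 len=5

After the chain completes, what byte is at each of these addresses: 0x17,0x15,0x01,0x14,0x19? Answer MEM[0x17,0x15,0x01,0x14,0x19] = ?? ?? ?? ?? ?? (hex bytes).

MEM[0x17,0x15,0x01,0x14,0x19] = fa 3b c3 4c 4c

D0: mem[0x08..0x09] <- [4f da]
D1: mem[0x0e..0x11] <- [e2 46 3b 63]
D2: mem[0x00..0x01] <- [64 c3]
D3: mem[0x15..0x19] <- [3b 63 fa a8 4c]
query mem[0x17]=0xfa, mem[0x15]=0x3b, mem[0x01]=0xc3, mem[0x14]=0x4c, mem[0x19]=0x4c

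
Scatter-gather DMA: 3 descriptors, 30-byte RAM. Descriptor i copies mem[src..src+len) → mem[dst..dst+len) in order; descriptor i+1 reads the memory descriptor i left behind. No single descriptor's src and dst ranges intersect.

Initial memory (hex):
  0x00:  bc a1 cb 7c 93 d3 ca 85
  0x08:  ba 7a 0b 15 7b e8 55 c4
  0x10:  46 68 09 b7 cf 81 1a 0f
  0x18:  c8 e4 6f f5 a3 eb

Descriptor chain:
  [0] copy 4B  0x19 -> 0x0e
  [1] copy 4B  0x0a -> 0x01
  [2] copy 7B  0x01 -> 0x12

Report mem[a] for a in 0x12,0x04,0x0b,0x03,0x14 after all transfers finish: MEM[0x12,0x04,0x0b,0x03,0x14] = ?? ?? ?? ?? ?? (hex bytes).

[0] 0x19->0x0e len=4 : e4 6f f5 a3
[1] 0x0a->0x01 len=4 : 0b 15 7b e8
[2] 0x01->0x12 len=7 : 0b 15 7b e8 d3 ca 85
query mem[0x12]=0x0b, mem[0x04]=0xe8, mem[0x0b]=0x15, mem[0x03]=0x7b, mem[0x14]=0x7b

MEM[0x12,0x04,0x0b,0x03,0x14] = 0b e8 15 7b 7b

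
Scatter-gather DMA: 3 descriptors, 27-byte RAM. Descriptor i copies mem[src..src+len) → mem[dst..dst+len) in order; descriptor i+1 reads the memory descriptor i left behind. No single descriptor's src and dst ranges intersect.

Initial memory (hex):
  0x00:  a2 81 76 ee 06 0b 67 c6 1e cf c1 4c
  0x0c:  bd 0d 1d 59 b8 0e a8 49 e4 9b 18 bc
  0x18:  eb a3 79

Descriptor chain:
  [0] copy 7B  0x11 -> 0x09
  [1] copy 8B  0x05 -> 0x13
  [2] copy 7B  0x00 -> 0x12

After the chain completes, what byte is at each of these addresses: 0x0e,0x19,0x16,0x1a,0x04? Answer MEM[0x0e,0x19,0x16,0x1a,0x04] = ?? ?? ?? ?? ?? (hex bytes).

  after D0: wrote 7B at 0x09 = 0ea849e49b18bc
  after D1: wrote 8B at 0x13 = 0b67c61e0ea849e4
  after D2: wrote 7B at 0x12 = a28176ee060b67
query mem[0x0e]=0x18, mem[0x19]=0x49, mem[0x16]=0x06, mem[0x1a]=0xe4, mem[0x04]=0x06

MEM[0x0e,0x19,0x16,0x1a,0x04] = 18 49 06 e4 06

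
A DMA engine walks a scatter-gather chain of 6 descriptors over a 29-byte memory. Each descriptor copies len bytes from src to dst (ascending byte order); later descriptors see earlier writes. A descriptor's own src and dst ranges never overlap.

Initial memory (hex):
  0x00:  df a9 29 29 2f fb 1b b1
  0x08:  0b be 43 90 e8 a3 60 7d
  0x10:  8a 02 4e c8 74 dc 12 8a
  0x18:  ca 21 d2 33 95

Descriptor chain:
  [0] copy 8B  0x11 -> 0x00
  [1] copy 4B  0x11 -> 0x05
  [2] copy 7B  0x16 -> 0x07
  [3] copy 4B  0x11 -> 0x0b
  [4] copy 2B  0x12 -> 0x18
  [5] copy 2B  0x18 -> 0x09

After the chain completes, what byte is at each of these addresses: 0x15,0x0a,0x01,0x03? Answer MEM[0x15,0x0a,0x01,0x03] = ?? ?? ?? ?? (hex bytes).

MEM[0x15,0x0a,0x01,0x03] = dc c8 4e 74

  after D0: wrote 8B at 0x00 = 024ec874dc128aca
  after D1: wrote 4B at 0x05 = 024ec874
  after D2: wrote 7B at 0x07 = 128aca21d23395
  after D3: wrote 4B at 0x0b = 024ec874
  after D4: wrote 2B at 0x18 = 4ec8
  after D5: wrote 2B at 0x09 = 4ec8
query mem[0x15]=0xdc, mem[0x0a]=0xc8, mem[0x01]=0x4e, mem[0x03]=0x74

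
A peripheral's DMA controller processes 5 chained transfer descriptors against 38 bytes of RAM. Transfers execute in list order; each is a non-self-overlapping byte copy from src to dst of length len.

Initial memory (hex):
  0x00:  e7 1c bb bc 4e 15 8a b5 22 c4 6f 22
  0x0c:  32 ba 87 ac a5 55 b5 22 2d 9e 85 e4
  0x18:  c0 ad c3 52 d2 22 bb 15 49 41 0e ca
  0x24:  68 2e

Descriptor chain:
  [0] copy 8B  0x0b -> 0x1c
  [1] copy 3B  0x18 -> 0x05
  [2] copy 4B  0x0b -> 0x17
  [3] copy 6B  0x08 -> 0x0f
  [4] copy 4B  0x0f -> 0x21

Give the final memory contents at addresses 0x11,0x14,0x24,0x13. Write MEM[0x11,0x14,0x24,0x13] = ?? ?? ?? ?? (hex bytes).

MEM[0x11,0x14,0x24,0x13] = 6f ba 22 32

#0 dst[0x1c+8] := {0x22,0x32,0xba,0x87,0xac,0xa5,0x55,0xb5}
#1 dst[0x05+3] := {0xc0,0xad,0xc3}
#2 dst[0x17+4] := {0x22,0x32,0xba,0x87}
#3 dst[0x0f+6] := {0x22,0xc4,0x6f,0x22,0x32,0xba}
#4 dst[0x21+4] := {0x22,0xc4,0x6f,0x22}
query mem[0x11]=0x6f, mem[0x14]=0xba, mem[0x24]=0x22, mem[0x13]=0x32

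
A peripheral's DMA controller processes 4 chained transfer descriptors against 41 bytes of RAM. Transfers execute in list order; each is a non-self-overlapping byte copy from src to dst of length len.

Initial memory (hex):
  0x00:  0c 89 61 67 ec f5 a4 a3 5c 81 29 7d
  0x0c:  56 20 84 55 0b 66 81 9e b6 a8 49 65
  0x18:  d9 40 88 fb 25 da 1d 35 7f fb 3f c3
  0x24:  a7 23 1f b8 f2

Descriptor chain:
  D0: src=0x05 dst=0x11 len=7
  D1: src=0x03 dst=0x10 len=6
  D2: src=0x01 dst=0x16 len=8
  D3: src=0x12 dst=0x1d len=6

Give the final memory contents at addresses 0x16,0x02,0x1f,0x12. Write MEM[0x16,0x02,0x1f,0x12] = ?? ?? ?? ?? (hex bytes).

MEM[0x16,0x02,0x1f,0x12] = 89 61 a3 f5

#0 dst[0x11+7] := {0xf5,0xa4,0xa3,0x5c,0x81,0x29,0x7d}
#1 dst[0x10+6] := {0x67,0xec,0xf5,0xa4,0xa3,0x5c}
#2 dst[0x16+8] := {0x89,0x61,0x67,0xec,0xf5,0xa4,0xa3,0x5c}
#3 dst[0x1d+6] := {0xf5,0xa4,0xa3,0x5c,0x89,0x61}
query mem[0x16]=0x89, mem[0x02]=0x61, mem[0x1f]=0xa3, mem[0x12]=0xf5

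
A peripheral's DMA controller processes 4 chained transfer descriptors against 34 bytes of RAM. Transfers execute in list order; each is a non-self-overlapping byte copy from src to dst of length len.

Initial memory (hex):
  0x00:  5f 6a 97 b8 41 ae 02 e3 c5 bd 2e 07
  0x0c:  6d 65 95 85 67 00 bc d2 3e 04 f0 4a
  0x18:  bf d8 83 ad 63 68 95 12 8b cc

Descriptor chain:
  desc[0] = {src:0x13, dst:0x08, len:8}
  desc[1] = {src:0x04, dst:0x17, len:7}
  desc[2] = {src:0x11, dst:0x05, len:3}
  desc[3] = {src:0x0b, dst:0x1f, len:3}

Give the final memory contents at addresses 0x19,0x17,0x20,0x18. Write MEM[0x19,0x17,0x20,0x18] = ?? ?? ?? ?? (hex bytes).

MEM[0x19,0x17,0x20,0x18] = 02 41 4a ae

D0: mem[0x08..0x0f] <- [d2 3e 04 f0 4a bf d8 83]
D1: mem[0x17..0x1d] <- [41 ae 02 e3 d2 3e 04]
D2: mem[0x05..0x07] <- [00 bc d2]
D3: mem[0x1f..0x21] <- [f0 4a bf]
query mem[0x19]=0x02, mem[0x17]=0x41, mem[0x20]=0x4a, mem[0x18]=0xae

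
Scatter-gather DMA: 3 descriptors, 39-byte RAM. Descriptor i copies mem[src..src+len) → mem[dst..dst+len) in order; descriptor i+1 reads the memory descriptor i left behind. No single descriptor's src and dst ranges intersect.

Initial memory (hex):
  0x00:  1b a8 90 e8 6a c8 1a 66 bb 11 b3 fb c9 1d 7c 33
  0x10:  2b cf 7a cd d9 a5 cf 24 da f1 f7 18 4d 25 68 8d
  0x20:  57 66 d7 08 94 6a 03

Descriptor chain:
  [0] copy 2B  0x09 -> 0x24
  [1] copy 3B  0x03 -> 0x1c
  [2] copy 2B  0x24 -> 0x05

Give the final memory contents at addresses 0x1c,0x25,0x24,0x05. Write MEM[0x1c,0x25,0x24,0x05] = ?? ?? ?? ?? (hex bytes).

#0 dst[0x24+2] := {0x11,0xb3}
#1 dst[0x1c+3] := {0xe8,0x6a,0xc8}
#2 dst[0x05+2] := {0x11,0xb3}
query mem[0x1c]=0xe8, mem[0x25]=0xb3, mem[0x24]=0x11, mem[0x05]=0x11

MEM[0x1c,0x25,0x24,0x05] = e8 b3 11 11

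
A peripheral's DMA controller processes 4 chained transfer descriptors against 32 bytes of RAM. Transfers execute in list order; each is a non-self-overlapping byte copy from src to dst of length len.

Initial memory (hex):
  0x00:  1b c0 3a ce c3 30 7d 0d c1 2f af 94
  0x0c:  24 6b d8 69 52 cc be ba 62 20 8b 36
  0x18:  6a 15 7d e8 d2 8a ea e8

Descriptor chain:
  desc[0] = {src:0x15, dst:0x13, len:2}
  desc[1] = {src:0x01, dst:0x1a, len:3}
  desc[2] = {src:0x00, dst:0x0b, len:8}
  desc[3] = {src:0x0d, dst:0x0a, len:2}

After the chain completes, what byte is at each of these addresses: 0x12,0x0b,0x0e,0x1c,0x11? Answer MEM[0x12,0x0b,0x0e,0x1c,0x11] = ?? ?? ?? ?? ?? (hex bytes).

MEM[0x12,0x0b,0x0e,0x1c,0x11] = 0d ce ce ce 7d

  after D0: wrote 2B at 0x13 = 208b
  after D1: wrote 3B at 0x1a = c03ace
  after D2: wrote 8B at 0x0b = 1bc03acec3307d0d
  after D3: wrote 2B at 0x0a = 3ace
query mem[0x12]=0x0d, mem[0x0b]=0xce, mem[0x0e]=0xce, mem[0x1c]=0xce, mem[0x11]=0x7d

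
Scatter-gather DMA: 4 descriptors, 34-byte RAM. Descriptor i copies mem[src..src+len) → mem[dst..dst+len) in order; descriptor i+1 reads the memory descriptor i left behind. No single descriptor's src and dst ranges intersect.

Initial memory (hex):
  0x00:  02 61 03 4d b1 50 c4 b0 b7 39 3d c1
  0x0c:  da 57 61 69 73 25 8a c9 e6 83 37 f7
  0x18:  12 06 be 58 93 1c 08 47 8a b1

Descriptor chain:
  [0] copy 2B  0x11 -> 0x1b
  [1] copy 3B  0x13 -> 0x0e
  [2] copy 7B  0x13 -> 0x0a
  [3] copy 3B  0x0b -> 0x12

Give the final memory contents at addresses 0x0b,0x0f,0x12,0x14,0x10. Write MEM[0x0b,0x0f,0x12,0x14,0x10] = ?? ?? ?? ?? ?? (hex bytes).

  after D0: wrote 2B at 0x1b = 258a
  after D1: wrote 3B at 0x0e = c9e683
  after D2: wrote 7B at 0x0a = c9e68337f71206
  after D3: wrote 3B at 0x12 = e68337
query mem[0x0b]=0xe6, mem[0x0f]=0x12, mem[0x12]=0xe6, mem[0x14]=0x37, mem[0x10]=0x06

MEM[0x0b,0x0f,0x12,0x14,0x10] = e6 12 e6 37 06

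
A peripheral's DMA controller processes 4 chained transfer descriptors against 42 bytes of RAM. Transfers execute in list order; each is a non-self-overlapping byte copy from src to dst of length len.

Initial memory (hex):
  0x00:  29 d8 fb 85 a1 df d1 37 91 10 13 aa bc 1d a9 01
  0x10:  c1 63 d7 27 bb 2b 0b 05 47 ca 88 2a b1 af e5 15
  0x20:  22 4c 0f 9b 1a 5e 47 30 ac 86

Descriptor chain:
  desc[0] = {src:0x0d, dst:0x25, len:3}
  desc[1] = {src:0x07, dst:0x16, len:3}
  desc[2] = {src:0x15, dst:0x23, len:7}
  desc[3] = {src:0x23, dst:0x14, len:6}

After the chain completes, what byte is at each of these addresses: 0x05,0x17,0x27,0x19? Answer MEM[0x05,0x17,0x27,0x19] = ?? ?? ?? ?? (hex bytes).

MEM[0x05,0x17,0x27,0x19] = df 10 ca 88

#0 dst[0x25+3] := {0x1d,0xa9,0x01}
#1 dst[0x16+3] := {0x37,0x91,0x10}
#2 dst[0x23+7] := {0x2b,0x37,0x91,0x10,0xca,0x88,0x2a}
#3 dst[0x14+6] := {0x2b,0x37,0x91,0x10,0xca,0x88}
query mem[0x05]=0xdf, mem[0x17]=0x10, mem[0x27]=0xca, mem[0x19]=0x88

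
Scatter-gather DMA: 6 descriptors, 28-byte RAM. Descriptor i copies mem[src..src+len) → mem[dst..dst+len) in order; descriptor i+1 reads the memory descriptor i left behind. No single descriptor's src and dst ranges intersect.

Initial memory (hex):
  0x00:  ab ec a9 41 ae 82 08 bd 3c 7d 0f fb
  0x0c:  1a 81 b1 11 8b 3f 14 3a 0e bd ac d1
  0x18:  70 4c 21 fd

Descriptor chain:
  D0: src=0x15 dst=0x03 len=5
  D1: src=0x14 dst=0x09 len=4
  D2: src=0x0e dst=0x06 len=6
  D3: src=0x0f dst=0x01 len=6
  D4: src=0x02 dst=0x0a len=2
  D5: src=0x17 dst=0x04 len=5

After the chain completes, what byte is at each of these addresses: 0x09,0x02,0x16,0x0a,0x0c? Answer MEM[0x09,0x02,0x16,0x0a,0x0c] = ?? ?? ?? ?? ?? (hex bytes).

D0: mem[0x03..0x07] <- [bd ac d1 70 4c]
D1: mem[0x09..0x0c] <- [0e bd ac d1]
D2: mem[0x06..0x0b] <- [b1 11 8b 3f 14 3a]
D3: mem[0x01..0x06] <- [11 8b 3f 14 3a 0e]
D4: mem[0x0a..0x0b] <- [8b 3f]
D5: mem[0x04..0x08] <- [d1 70 4c 21 fd]
query mem[0x09]=0x3f, mem[0x02]=0x8b, mem[0x16]=0xac, mem[0x0a]=0x8b, mem[0x0c]=0xd1

MEM[0x09,0x02,0x16,0x0a,0x0c] = 3f 8b ac 8b d1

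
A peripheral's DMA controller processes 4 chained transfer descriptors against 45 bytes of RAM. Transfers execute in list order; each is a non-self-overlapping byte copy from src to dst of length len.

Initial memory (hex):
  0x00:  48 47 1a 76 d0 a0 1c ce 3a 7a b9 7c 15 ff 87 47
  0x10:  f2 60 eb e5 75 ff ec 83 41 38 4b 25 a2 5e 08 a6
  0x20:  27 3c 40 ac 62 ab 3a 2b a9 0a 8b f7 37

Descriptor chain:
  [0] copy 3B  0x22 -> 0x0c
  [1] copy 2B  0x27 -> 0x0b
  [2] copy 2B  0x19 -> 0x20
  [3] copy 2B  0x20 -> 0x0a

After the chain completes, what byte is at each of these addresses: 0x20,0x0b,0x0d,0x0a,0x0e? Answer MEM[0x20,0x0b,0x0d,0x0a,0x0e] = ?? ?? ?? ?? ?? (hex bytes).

MEM[0x20,0x0b,0x0d,0x0a,0x0e] = 38 4b ac 38 62

#0 dst[0x0c+3] := {0x40,0xac,0x62}
#1 dst[0x0b+2] := {0x2b,0xa9}
#2 dst[0x20+2] := {0x38,0x4b}
#3 dst[0x0a+2] := {0x38,0x4b}
query mem[0x20]=0x38, mem[0x0b]=0x4b, mem[0x0d]=0xac, mem[0x0a]=0x38, mem[0x0e]=0x62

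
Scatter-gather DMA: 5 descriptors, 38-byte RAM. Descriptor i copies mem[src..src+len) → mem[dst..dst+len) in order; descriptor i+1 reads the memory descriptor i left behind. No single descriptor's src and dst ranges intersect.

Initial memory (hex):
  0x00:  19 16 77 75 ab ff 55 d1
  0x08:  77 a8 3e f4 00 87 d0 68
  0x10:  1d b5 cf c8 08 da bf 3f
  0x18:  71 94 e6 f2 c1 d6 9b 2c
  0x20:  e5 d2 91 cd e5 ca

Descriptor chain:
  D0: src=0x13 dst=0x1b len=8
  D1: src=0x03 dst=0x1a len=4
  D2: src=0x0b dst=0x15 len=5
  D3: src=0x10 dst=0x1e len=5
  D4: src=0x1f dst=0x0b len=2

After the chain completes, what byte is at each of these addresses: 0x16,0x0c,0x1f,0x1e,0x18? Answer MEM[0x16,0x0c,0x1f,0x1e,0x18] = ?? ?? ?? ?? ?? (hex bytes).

MEM[0x16,0x0c,0x1f,0x1e,0x18] = 00 cf b5 1d d0

D0: mem[0x1b..0x22] <- [c8 08 da bf 3f 71 94 e6]
D1: mem[0x1a..0x1d] <- [75 ab ff 55]
D2: mem[0x15..0x19] <- [f4 00 87 d0 68]
D3: mem[0x1e..0x22] <- [1d b5 cf c8 08]
D4: mem[0x0b..0x0c] <- [b5 cf]
query mem[0x16]=0x00, mem[0x0c]=0xcf, mem[0x1f]=0xb5, mem[0x1e]=0x1d, mem[0x18]=0xd0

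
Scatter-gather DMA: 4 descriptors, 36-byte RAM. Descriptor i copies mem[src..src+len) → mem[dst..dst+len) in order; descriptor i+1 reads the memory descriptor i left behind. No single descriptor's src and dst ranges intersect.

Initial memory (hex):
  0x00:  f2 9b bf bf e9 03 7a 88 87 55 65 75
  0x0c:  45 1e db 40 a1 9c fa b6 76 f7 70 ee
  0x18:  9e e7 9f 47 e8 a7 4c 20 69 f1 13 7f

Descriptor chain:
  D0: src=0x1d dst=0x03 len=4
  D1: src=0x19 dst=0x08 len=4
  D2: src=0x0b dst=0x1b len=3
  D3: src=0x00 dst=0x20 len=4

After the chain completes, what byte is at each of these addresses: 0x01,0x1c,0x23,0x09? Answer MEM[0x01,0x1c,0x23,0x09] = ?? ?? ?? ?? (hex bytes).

MEM[0x01,0x1c,0x23,0x09] = 9b 45 a7 9f

  after D0: wrote 4B at 0x03 = a74c2069
  after D1: wrote 4B at 0x08 = e79f47e8
  after D2: wrote 3B at 0x1b = e8451e
  after D3: wrote 4B at 0x20 = f29bbfa7
query mem[0x01]=0x9b, mem[0x1c]=0x45, mem[0x23]=0xa7, mem[0x09]=0x9f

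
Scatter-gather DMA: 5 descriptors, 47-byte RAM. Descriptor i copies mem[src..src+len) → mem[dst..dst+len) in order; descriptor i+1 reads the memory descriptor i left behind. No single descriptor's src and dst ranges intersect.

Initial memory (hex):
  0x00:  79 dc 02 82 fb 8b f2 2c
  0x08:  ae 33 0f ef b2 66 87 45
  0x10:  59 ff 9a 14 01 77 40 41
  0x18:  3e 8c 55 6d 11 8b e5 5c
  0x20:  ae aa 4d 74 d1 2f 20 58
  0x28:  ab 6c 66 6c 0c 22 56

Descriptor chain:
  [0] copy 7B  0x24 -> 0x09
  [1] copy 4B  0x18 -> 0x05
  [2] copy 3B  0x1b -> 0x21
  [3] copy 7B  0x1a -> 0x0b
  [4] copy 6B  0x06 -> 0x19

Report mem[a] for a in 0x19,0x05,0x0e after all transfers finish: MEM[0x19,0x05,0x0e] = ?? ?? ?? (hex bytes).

MEM[0x19,0x05,0x0e] = 8c 3e 8b

[0] 0x24->0x09 len=7 : d1 2f 20 58 ab 6c 66
[1] 0x18->0x05 len=4 : 3e 8c 55 6d
[2] 0x1b->0x21 len=3 : 6d 11 8b
[3] 0x1a->0x0b len=7 : 55 6d 11 8b e5 5c ae
[4] 0x06->0x19 len=6 : 8c 55 6d d1 2f 55
query mem[0x19]=0x8c, mem[0x05]=0x3e, mem[0x0e]=0x8b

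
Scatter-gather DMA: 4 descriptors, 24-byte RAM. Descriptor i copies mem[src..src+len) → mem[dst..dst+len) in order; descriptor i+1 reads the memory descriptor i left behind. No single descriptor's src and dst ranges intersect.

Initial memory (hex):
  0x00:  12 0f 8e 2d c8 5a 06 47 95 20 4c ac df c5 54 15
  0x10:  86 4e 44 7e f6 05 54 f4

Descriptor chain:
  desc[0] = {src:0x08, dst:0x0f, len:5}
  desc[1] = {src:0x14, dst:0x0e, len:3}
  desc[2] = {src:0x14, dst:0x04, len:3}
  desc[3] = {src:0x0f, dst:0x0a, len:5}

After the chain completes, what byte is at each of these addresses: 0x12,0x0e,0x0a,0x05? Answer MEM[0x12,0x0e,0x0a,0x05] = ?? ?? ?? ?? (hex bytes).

  after D0: wrote 5B at 0x0f = 95204cacdf
  after D1: wrote 3B at 0x0e = f60554
  after D2: wrote 3B at 0x04 = f60554
  after D3: wrote 5B at 0x0a = 05544cacdf
query mem[0x12]=0xac, mem[0x0e]=0xdf, mem[0x0a]=0x05, mem[0x05]=0x05

MEM[0x12,0x0e,0x0a,0x05] = ac df 05 05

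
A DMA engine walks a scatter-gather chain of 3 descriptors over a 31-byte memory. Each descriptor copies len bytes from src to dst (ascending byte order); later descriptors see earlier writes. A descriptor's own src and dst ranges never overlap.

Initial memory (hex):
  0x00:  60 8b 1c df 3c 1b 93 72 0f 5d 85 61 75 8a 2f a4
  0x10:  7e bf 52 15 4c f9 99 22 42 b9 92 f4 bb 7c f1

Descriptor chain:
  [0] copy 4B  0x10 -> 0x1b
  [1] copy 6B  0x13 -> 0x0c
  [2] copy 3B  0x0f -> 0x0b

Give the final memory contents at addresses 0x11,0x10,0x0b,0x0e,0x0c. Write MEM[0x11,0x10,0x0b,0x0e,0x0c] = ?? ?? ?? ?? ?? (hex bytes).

  after D0: wrote 4B at 0x1b = 7ebf5215
  after D1: wrote 6B at 0x0c = 154cf9992242
  after D2: wrote 3B at 0x0b = 992242
query mem[0x11]=0x42, mem[0x10]=0x22, mem[0x0b]=0x99, mem[0x0e]=0xf9, mem[0x0c]=0x22

MEM[0x11,0x10,0x0b,0x0e,0x0c] = 42 22 99 f9 22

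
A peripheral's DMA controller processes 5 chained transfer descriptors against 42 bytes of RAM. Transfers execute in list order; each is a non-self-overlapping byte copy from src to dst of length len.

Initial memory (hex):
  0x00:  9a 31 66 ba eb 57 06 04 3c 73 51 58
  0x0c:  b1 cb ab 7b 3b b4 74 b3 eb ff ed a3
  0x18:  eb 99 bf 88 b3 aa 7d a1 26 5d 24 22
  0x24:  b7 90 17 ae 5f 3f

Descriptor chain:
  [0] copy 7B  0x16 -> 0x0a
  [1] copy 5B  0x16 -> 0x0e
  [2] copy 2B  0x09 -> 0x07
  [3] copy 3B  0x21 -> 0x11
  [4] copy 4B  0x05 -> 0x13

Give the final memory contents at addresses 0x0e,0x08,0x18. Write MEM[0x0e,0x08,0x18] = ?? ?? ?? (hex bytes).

#0 dst[0x0a+7] := {0xed,0xa3,0xeb,0x99,0xbf,0x88,0xb3}
#1 dst[0x0e+5] := {0xed,0xa3,0xeb,0x99,0xbf}
#2 dst[0x07+2] := {0x73,0xed}
#3 dst[0x11+3] := {0x5d,0x24,0x22}
#4 dst[0x13+4] := {0x57,0x06,0x73,0xed}
query mem[0x0e]=0xed, mem[0x08]=0xed, mem[0x18]=0xeb

MEM[0x0e,0x08,0x18] = ed ed eb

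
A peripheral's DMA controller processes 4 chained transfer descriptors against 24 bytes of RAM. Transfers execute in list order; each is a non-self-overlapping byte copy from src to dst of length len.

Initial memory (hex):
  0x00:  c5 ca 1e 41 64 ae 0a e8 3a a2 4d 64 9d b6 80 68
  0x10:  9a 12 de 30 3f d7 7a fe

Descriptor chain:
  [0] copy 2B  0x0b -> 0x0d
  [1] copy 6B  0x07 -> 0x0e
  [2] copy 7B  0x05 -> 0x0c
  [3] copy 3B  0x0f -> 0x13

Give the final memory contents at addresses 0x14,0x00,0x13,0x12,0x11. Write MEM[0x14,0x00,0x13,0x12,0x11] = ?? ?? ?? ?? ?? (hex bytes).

#0 dst[0x0d+2] := {0x64,0x9d}
#1 dst[0x0e+6] := {0xe8,0x3a,0xa2,0x4d,0x64,0x9d}
#2 dst[0x0c+7] := {0xae,0x0a,0xe8,0x3a,0xa2,0x4d,0x64}
#3 dst[0x13+3] := {0x3a,0xa2,0x4d}
query mem[0x14]=0xa2, mem[0x00]=0xc5, mem[0x13]=0x3a, mem[0x12]=0x64, mem[0x11]=0x4d

MEM[0x14,0x00,0x13,0x12,0x11] = a2 c5 3a 64 4d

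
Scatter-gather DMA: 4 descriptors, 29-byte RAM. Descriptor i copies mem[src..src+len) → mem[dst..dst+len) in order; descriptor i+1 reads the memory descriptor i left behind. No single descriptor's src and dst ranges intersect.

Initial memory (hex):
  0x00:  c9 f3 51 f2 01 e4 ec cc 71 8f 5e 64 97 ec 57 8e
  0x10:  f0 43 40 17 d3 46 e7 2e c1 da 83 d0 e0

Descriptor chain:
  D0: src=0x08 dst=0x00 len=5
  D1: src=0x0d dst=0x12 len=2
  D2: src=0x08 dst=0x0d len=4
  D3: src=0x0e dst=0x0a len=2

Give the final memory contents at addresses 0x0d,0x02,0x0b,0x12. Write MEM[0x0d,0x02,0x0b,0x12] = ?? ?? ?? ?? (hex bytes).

MEM[0x0d,0x02,0x0b,0x12] = 71 5e 5e ec

[0] 0x08->0x00 len=5 : 71 8f 5e 64 97
[1] 0x0d->0x12 len=2 : ec 57
[2] 0x08->0x0d len=4 : 71 8f 5e 64
[3] 0x0e->0x0a len=2 : 8f 5e
query mem[0x0d]=0x71, mem[0x02]=0x5e, mem[0x0b]=0x5e, mem[0x12]=0xec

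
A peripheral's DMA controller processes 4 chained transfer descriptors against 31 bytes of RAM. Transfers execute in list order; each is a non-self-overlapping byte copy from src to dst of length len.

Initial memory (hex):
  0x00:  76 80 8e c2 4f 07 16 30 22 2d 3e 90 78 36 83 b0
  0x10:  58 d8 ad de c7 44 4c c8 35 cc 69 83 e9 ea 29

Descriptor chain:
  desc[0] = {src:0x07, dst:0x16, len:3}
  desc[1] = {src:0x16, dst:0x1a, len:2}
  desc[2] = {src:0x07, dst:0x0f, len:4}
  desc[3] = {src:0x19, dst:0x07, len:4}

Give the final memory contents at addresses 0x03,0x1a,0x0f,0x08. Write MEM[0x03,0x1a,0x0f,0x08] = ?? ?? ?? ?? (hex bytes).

MEM[0x03,0x1a,0x0f,0x08] = c2 30 30 30

  after D0: wrote 3B at 0x16 = 30222d
  after D1: wrote 2B at 0x1a = 3022
  after D2: wrote 4B at 0x0f = 30222d3e
  after D3: wrote 4B at 0x07 = cc3022e9
query mem[0x03]=0xc2, mem[0x1a]=0x30, mem[0x0f]=0x30, mem[0x08]=0x30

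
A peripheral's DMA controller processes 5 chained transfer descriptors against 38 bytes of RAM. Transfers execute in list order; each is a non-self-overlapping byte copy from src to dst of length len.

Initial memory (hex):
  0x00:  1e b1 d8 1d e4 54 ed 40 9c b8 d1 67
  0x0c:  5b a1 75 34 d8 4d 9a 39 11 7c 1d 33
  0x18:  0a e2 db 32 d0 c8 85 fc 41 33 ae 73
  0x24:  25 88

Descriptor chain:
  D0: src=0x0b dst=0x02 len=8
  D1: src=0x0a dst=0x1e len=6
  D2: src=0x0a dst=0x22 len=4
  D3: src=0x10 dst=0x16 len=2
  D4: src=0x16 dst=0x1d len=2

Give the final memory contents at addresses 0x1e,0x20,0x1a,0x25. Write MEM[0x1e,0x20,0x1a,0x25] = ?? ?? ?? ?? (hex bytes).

#0 dst[0x02+8] := {0x67,0x5b,0xa1,0x75,0x34,0xd8,0x4d,0x9a}
#1 dst[0x1e+6] := {0xd1,0x67,0x5b,0xa1,0x75,0x34}
#2 dst[0x22+4] := {0xd1,0x67,0x5b,0xa1}
#3 dst[0x16+2] := {0xd8,0x4d}
#4 dst[0x1d+2] := {0xd8,0x4d}
query mem[0x1e]=0x4d, mem[0x20]=0x5b, mem[0x1a]=0xdb, mem[0x25]=0xa1

MEM[0x1e,0x20,0x1a,0x25] = 4d 5b db a1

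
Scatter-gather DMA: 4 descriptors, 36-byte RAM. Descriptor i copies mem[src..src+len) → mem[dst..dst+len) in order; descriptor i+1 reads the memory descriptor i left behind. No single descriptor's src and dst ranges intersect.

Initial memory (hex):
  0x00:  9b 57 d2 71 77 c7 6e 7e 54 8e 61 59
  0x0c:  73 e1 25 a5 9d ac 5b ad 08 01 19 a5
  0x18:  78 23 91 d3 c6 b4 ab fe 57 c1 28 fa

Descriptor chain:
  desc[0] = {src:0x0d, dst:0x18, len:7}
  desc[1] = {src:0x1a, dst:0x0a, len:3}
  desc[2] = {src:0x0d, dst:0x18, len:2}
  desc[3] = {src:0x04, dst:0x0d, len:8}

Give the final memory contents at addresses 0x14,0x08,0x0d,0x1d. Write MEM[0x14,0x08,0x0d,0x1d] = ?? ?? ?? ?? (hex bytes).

MEM[0x14,0x08,0x0d,0x1d] = 9d 54 77 5b

  after D0: wrote 7B at 0x18 = e125a59dac5bad
  after D1: wrote 3B at 0x0a = a59dac
  after D2: wrote 2B at 0x18 = e125
  after D3: wrote 8B at 0x0d = 77c76e7e548ea59d
query mem[0x14]=0x9d, mem[0x08]=0x54, mem[0x0d]=0x77, mem[0x1d]=0x5b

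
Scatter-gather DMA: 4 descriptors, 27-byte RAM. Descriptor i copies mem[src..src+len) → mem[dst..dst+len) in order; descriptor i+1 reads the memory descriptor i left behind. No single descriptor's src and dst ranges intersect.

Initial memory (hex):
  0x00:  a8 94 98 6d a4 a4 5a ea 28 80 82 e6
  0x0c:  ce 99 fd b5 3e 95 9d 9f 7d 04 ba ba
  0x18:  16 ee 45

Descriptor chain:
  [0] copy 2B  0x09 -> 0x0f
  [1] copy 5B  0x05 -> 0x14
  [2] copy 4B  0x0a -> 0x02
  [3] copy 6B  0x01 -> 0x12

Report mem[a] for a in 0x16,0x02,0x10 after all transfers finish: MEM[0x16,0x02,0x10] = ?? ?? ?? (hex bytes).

MEM[0x16,0x02,0x10] = 99 82 82

#0 dst[0x0f+2] := {0x80,0x82}
#1 dst[0x14+5] := {0xa4,0x5a,0xea,0x28,0x80}
#2 dst[0x02+4] := {0x82,0xe6,0xce,0x99}
#3 dst[0x12+6] := {0x94,0x82,0xe6,0xce,0x99,0x5a}
query mem[0x16]=0x99, mem[0x02]=0x82, mem[0x10]=0x82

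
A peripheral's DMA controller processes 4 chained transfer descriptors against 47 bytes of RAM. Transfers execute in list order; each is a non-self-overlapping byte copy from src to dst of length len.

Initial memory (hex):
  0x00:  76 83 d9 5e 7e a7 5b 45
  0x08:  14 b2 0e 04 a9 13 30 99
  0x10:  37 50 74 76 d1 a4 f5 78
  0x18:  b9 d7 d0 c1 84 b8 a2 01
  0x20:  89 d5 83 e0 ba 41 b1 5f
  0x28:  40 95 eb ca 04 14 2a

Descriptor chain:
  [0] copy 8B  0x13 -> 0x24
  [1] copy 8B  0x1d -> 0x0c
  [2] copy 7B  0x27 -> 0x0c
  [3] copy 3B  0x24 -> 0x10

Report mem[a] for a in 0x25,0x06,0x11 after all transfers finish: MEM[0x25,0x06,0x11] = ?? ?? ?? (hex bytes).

[0] 0x13->0x24 len=8 : 76 d1 a4 f5 78 b9 d7 d0
[1] 0x1d->0x0c len=8 : b8 a2 01 89 d5 83 e0 76
[2] 0x27->0x0c len=7 : f5 78 b9 d7 d0 04 14
[3] 0x24->0x10 len=3 : 76 d1 a4
query mem[0x25]=0xd1, mem[0x06]=0x5b, mem[0x11]=0xd1

MEM[0x25,0x06,0x11] = d1 5b d1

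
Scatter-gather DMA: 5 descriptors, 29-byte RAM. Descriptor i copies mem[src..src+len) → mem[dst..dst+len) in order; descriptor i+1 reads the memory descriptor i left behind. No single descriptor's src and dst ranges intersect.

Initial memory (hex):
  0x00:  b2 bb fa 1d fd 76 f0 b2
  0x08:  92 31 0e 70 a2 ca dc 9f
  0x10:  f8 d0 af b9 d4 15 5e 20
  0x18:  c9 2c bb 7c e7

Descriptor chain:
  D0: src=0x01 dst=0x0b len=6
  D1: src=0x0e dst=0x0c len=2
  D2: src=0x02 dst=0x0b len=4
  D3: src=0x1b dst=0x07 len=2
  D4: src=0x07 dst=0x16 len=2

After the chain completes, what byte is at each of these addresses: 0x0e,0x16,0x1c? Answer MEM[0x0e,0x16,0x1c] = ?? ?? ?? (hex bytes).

[0] 0x01->0x0b len=6 : bb fa 1d fd 76 f0
[1] 0x0e->0x0c len=2 : fd 76
[2] 0x02->0x0b len=4 : fa 1d fd 76
[3] 0x1b->0x07 len=2 : 7c e7
[4] 0x07->0x16 len=2 : 7c e7
query mem[0x0e]=0x76, mem[0x16]=0x7c, mem[0x1c]=0xe7

MEM[0x0e,0x16,0x1c] = 76 7c e7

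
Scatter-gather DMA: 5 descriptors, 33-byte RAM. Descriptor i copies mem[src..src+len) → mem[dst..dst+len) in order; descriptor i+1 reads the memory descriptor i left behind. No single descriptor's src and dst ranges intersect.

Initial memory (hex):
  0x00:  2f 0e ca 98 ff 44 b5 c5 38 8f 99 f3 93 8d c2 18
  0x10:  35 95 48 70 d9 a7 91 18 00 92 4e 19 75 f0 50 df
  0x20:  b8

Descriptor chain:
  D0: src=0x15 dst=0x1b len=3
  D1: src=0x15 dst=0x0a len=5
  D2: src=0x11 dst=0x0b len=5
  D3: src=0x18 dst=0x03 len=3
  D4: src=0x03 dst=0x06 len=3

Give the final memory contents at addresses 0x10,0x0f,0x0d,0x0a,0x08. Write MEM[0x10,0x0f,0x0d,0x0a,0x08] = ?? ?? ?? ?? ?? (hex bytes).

MEM[0x10,0x0f,0x0d,0x0a,0x08] = 35 a7 70 a7 4e

  after D0: wrote 3B at 0x1b = a79118
  after D1: wrote 5B at 0x0a = a791180092
  after D2: wrote 5B at 0x0b = 954870d9a7
  after D3: wrote 3B at 0x03 = 00924e
  after D4: wrote 3B at 0x06 = 00924e
query mem[0x10]=0x35, mem[0x0f]=0xa7, mem[0x0d]=0x70, mem[0x0a]=0xa7, mem[0x08]=0x4e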